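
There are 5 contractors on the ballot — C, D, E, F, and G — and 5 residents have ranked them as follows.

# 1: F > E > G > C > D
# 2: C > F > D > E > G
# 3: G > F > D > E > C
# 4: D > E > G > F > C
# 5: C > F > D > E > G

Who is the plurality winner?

C

First-place vote totals:
  C: 2
  D: 1
  E: 0
  F: 1
  G: 1
C has the most first-place votes.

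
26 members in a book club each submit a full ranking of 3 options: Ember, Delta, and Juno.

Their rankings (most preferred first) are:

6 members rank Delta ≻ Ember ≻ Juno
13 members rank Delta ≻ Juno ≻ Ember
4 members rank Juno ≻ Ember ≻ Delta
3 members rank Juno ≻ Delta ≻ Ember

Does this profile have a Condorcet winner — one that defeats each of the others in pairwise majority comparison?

Head-to-head results (26 voters total):
Ember vs Delta: Delta wins 22–4.
Ember vs Juno: Juno wins 20–6.
Delta vs Juno: Delta wins 19–7.
Delta beats each rival — Ember (22–4), Juno (19–7) — so Delta is the Condorcet winner.

Yes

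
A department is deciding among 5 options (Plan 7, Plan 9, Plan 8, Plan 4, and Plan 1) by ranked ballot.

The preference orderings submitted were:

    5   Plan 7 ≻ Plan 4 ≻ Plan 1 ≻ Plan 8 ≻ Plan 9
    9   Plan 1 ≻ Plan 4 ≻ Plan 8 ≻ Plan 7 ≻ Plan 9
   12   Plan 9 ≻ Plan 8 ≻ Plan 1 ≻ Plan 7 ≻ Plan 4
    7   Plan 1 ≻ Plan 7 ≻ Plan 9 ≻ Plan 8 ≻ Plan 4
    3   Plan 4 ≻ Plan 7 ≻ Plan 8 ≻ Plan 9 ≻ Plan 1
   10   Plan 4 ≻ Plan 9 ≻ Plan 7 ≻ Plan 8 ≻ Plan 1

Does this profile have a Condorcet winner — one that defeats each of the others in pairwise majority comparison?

No

Head-to-head results (46 voters total):
Plan 7 vs Plan 9: Plan 7 wins 24–22.
Plan 7 vs Plan 8: Plan 7 wins 25–21.
Plan 7 vs Plan 4: Plan 7 wins 24–22.
Plan 7 vs Plan 1: Plan 1 wins 28–18.
Plan 9 vs Plan 8: Plan 9 wins 29–17.
Plan 9 vs Plan 4: Plan 4 wins 27–19.
Plan 9 vs Plan 1: Plan 9 wins 25–21.
Plan 8 vs Plan 4: Plan 4 wins 27–19.
Plan 8 vs Plan 1: Plan 8 wins 25–21.
Plan 4 vs Plan 1: Plan 1 wins 28–18.
No candidate beats all others: Plan 7 beats Plan 9 beats Plan 1 beats Plan 7, a majority cycle.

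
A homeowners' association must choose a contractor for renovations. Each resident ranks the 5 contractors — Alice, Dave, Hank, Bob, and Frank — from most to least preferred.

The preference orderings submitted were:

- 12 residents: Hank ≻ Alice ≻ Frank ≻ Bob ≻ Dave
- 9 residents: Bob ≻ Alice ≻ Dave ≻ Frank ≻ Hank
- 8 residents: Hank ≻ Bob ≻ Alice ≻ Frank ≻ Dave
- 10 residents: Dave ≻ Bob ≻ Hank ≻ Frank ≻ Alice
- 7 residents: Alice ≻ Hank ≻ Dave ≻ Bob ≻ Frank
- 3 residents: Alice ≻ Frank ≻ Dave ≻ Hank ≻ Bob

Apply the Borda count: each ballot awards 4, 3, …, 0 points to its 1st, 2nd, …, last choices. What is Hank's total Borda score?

Borda scores:
  Alice: 12·3 + 9·3 + 8·2 + 10·0 + 7·4 + 3·4 = 119
  Dave: 12·0 + 9·2 + 8·0 + 10·4 + 7·2 + 3·2 = 78
  Hank: 12·4 + 9·0 + 8·4 + 10·2 + 7·3 + 3·1 = 124
  Bob: 12·1 + 9·4 + 8·3 + 10·3 + 7·1 + 3·0 = 109
  Frank: 12·2 + 9·1 + 8·1 + 10·1 + 7·0 + 3·3 = 60

124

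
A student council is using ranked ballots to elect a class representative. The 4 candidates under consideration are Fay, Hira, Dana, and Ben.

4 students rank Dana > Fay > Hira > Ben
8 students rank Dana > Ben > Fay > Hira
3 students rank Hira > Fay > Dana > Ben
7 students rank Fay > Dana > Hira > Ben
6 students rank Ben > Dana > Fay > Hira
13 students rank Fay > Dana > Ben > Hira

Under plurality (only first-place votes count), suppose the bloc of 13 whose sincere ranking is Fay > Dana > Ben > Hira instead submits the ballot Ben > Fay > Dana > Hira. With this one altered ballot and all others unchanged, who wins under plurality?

First-place totals with the altered ballot: Fay 7, Hira 3, Dana 12, Ben 19.
The switch changes the winner from Fay to Ben.

Ben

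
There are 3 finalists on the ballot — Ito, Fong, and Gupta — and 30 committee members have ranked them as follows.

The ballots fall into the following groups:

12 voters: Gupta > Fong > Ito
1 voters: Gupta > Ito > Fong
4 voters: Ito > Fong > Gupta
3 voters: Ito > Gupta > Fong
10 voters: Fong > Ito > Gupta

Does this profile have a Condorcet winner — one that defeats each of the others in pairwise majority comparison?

No

Head-to-head results (30 voters total):
Ito vs Fong: Fong wins 22–8.
Ito vs Gupta: Ito wins 17–13.
Fong vs Gupta: Gupta wins 16–14.
No candidate beats all others: Ito beats Gupta beats Fong beats Ito, a majority cycle.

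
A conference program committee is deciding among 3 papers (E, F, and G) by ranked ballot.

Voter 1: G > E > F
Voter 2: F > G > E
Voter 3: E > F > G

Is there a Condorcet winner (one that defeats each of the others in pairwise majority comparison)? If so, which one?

None — there is no Condorcet winner

Head-to-head results (3 voters total):
E vs F: E wins 2–1.
E vs G: G wins 2–1.
F vs G: F wins 2–1.
No candidate beats all others: E beats F beats G beats E, a majority cycle.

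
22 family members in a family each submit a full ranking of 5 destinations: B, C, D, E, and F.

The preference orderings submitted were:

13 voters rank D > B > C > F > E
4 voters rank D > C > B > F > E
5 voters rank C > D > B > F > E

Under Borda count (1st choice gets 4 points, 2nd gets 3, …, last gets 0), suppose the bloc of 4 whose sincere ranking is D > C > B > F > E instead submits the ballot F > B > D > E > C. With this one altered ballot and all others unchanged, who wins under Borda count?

D

Borda totals with the altered ballot: B 61, C 46, D 75, E 4, F 34.
The winner is unchanged: still D.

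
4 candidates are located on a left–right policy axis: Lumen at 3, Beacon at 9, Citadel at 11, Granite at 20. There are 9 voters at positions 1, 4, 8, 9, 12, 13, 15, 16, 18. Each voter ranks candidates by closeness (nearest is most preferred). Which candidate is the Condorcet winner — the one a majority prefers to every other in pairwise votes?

With single-peaked preferences on a line, the Condorcet winner is the candidate closest to the median voter.
The median voter (position 12) is closest to Citadel at 11.
Check: Citadel vs Granite — voters closer to Citadel: 7 of 9.

Citadel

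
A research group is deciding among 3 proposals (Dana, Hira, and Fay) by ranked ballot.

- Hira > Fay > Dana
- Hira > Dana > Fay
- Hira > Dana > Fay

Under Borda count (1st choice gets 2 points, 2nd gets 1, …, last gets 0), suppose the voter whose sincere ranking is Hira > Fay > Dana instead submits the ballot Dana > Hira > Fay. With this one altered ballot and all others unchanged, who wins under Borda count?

Hira

Borda totals with the altered ballot: Dana 4, Hira 5, Fay 0.
The winner is unchanged: still Hira.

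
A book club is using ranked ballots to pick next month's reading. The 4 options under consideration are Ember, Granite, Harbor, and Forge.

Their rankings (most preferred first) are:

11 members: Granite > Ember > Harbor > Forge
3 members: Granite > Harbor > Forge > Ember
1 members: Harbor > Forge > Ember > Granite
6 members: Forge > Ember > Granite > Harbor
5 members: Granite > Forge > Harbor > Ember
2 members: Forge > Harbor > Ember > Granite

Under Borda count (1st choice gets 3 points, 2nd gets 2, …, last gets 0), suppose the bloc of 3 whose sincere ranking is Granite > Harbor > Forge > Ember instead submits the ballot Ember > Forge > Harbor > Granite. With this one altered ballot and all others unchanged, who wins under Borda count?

Borda totals with the altered ballot: Ember 46, Granite 54, Harbor 26, Forge 42.
The winner is unchanged: still Granite.

Granite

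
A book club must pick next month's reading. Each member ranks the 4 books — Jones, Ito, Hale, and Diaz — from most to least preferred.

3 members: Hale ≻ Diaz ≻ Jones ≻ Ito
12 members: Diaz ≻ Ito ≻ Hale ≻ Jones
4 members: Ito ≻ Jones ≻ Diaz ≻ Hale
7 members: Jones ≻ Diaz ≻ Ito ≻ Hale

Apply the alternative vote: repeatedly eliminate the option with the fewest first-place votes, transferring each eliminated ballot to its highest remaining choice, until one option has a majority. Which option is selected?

Round 1: Diaz 12, Jones 7, Ito 4, Hale 3. Hale has the fewest and is eliminated.
Round 2: Diaz 15, Jones 7, Ito 4. Diaz has a majority.

Diaz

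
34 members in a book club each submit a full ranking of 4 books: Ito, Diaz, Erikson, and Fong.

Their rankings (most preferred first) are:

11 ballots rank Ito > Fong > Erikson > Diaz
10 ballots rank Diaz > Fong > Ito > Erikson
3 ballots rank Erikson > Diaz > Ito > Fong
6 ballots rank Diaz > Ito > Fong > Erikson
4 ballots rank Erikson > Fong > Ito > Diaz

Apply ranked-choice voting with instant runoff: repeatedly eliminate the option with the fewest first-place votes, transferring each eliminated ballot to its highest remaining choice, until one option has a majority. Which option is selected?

Round 1: Diaz 16, Ito 11, Erikson 7, Fong 0. Fong has the fewest and is eliminated.
Round 2: Diaz 16, Ito 11, Erikson 7. Erikson has the fewest and is eliminated.
Round 3: Diaz 19, Ito 15. Diaz has a majority.

Diaz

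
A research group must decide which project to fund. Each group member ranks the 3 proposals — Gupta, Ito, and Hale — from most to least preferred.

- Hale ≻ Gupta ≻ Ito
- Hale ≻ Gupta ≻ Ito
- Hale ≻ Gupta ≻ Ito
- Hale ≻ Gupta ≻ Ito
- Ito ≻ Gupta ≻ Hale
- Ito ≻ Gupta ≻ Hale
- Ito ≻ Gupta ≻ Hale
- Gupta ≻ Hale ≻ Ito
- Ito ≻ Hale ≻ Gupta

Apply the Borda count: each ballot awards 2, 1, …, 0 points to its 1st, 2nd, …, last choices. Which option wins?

Borda scores:
  Gupta: 1 + 1 + 1 + 1 + 1 + 1 + 1 + 2 + 0 = 9
  Ito: 0 + 0 + 0 + 0 + 2 + 2 + 2 + 0 + 2 = 8
  Hale: 2 + 2 + 2 + 2 + 0 + 0 + 0 + 1 + 1 = 10
Hale has the highest total.

Hale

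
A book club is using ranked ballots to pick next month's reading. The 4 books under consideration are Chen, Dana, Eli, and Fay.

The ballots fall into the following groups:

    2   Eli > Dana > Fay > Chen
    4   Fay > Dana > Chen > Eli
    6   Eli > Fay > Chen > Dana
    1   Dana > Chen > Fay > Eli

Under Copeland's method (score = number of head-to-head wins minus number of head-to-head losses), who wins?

Pairwise results:
  Chen vs Dana: Dana wins 7–6.
  Chen vs Eli: Eli wins 8–5.
  Chen vs Fay: Fay wins 12–1.
  Dana vs Eli: Eli wins 8–5.
  Dana vs Fay: Fay wins 10–3.
  Eli vs Fay: Eli wins 8–5.
Copeland scores (wins − losses):
  Chen: 0 − 3 = -3
  Dana: 1 − 2 = -1
  Eli: 3 − 0 = 3
  Fay: 2 − 1 = 1
Eli has the best Copeland score.

Eli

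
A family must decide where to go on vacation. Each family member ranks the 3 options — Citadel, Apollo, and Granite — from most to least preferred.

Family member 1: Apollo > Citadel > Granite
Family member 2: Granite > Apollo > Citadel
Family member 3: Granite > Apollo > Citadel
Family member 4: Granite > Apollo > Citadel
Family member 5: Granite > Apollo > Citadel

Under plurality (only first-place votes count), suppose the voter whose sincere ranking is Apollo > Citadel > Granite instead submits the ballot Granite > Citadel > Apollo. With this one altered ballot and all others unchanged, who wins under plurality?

First-place totals with the altered ballot: Citadel 0, Apollo 0, Granite 5.
The winner is unchanged: still Granite.

Granite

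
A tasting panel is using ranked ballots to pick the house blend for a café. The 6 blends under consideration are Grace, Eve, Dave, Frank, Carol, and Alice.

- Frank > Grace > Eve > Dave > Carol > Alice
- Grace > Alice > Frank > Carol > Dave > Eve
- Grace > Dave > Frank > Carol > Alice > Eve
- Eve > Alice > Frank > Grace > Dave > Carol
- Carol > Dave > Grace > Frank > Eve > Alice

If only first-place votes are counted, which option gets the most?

Grace

First-place vote totals:
  Grace: 2
  Eve: 1
  Dave: 0
  Frank: 1
  Carol: 1
  Alice: 0
Grace has the most first-place votes.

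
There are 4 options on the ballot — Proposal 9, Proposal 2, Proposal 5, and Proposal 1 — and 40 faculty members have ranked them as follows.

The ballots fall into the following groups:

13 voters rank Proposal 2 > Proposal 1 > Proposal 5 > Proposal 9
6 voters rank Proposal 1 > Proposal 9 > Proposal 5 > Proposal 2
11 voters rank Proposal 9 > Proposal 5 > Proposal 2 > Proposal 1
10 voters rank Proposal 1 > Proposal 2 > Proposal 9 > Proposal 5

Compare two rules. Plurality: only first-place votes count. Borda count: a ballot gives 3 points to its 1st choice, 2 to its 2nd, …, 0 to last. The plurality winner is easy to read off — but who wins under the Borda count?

Proposal 1

Plurality first-place counts: Proposal 9 11, Proposal 2 13, Proposal 5 0, Proposal 1 16 → Proposal 1.
Borda totals: Proposal 9 55, Proposal 2 70, Proposal 5 41, Proposal 1 74 → Proposal 1.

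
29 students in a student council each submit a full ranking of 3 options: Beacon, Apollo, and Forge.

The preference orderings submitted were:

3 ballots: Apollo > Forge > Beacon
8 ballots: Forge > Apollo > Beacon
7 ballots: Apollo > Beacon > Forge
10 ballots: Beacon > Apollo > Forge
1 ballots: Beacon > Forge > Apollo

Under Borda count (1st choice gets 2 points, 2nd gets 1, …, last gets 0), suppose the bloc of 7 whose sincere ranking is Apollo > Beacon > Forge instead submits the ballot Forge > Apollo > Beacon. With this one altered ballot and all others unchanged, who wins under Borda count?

Forge

Borda totals with the altered ballot: Beacon 22, Apollo 31, Forge 34.
The switch changes the winner from Apollo to Forge.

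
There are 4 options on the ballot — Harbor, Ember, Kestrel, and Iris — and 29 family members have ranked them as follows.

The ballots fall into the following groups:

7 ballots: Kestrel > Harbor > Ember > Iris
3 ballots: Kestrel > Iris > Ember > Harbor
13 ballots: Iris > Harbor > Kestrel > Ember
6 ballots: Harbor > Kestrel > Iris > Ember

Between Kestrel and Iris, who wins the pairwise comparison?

Kestrel

Ballots ranking Kestrel above Iris: 7+3+6 = 16.
Ballots ranking Iris above Kestrel: 13.
Kestrel wins the head-to-head, 16–13.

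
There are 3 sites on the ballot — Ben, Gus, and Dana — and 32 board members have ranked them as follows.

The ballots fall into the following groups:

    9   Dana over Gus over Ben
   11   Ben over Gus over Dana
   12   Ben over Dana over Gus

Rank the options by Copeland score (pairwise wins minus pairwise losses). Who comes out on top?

Ben

Pairwise results:
  Ben vs Gus: Ben wins 23–9.
  Ben vs Dana: Ben wins 23–9.
  Gus vs Dana: Dana wins 21–11.
Copeland scores (wins − losses):
  Ben: 2 − 0 = 2
  Gus: 0 − 2 = -2
  Dana: 1 − 1 = 0
Ben has the best Copeland score.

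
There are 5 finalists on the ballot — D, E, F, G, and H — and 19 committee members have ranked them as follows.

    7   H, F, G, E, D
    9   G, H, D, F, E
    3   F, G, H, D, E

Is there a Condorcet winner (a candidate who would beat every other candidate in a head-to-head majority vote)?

No

Head-to-head results (19 voters total):
D vs E: D wins 12–7.
D vs F: F wins 10–9.
D vs G: G wins 19–0.
D vs H: H wins 19–0.
E vs F: F wins 19–0.
E vs G: G wins 19–0.
E vs H: H wins 19–0.
F vs G: F wins 10–9.
F vs H: H wins 16–3.
G vs H: G wins 12–7.
No candidate beats all others: F beats G beats H beats F, a majority cycle.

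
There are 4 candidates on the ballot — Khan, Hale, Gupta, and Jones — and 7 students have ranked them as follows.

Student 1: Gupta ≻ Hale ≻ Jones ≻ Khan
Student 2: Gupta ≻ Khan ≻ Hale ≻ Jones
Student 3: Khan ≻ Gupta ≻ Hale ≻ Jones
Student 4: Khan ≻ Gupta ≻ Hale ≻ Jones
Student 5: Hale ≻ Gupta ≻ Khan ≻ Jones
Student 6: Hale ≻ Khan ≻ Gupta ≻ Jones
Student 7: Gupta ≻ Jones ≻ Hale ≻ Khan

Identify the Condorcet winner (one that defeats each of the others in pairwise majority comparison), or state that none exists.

Head-to-head results (7 voters total):
Khan vs Hale: Hale wins 4–3.
Khan vs Gupta: Gupta wins 4–3.
Khan vs Jones: Khan wins 5–2.
Hale vs Gupta: Gupta wins 5–2.
Hale vs Jones: Hale wins 6–1.
Gupta vs Jones: Gupta wins 7–0.
Gupta beats each rival — Khan (4–3), Hale (5–2), Jones (7–0) — so Gupta is the Condorcet winner.

Gupta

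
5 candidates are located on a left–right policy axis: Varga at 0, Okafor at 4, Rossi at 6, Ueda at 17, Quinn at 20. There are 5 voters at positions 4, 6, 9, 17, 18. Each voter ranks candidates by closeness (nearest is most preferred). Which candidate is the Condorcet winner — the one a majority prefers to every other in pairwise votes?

Rossi

With single-peaked preferences on a line, the Condorcet winner is the candidate closest to the median voter.
The median voter (position 9) is closest to Rossi at 6.
Check: Rossi vs Quinn — voters closer to Rossi: 3 of 5.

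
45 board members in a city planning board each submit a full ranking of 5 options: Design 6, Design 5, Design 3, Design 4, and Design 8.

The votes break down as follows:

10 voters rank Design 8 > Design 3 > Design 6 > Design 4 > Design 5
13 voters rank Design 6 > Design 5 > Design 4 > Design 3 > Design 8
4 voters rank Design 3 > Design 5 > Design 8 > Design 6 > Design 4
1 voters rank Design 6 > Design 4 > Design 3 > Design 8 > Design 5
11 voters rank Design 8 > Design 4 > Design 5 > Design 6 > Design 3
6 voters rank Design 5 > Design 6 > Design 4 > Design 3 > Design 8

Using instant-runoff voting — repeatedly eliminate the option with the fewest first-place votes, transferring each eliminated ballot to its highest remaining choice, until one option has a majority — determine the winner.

Round 1: Design 8 21, Design 6 14, Design 5 6, Design 3 4, Design 4 0. Design 4 has the fewest and is eliminated.
Round 2: Design 8 21, Design 6 14, Design 5 6, Design 3 4. Design 3 has the fewest and is eliminated.
Round 3: Design 8 21, Design 6 14, Design 5 10. Design 5 has the fewest and is eliminated.
Round 4: Design 8 25, Design 6 20. Design 8 has a majority.

Design 8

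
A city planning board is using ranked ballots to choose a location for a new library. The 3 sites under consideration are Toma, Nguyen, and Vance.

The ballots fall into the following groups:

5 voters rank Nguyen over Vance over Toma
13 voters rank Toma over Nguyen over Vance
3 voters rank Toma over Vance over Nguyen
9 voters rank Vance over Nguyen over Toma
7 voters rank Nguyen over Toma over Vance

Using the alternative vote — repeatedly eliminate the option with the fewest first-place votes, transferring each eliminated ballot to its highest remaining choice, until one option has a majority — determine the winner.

Nguyen

Round 1: Toma 16, Nguyen 12, Vance 9. Vance has the fewest and is eliminated.
Round 2: Nguyen 21, Toma 16. Nguyen has a majority.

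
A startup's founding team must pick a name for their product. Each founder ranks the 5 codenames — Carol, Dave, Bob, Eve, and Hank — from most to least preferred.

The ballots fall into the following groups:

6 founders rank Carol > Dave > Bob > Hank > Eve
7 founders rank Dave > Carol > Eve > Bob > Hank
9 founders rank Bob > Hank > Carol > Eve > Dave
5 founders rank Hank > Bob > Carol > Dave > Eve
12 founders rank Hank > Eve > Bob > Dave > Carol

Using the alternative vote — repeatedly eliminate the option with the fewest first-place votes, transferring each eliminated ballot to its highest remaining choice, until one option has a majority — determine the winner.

Hank

Round 1: Hank 17, Bob 9, Dave 7, Carol 6, Eve 0. Eve has the fewest and is eliminated.
Round 2: Hank 17, Bob 9, Dave 7, Carol 6. Carol has the fewest and is eliminated.
Round 3: Hank 17, Dave 13, Bob 9. Bob has the fewest and is eliminated.
Round 4: Hank 26, Dave 13. Hank has a majority.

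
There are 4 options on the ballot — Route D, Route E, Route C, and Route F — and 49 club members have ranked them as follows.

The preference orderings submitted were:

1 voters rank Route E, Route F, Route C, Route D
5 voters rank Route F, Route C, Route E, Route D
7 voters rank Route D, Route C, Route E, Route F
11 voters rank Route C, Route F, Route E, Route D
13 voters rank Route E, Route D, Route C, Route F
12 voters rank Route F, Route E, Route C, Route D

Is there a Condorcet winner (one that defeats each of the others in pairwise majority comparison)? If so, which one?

Head-to-head results (49 voters total):
Route D vs Route E: Route E wins 42–7.
Route D vs Route C: Route C wins 29–20.
Route D vs Route F: Route F wins 29–20.
Route E vs Route C: Route E wins 26–23.
Route E vs Route F: Route F wins 28–21.
Route C vs Route F: Route C wins 31–18.
No candidate beats all others: Route E beats Route C beats Route F beats Route E, a majority cycle.

No Condorcet winner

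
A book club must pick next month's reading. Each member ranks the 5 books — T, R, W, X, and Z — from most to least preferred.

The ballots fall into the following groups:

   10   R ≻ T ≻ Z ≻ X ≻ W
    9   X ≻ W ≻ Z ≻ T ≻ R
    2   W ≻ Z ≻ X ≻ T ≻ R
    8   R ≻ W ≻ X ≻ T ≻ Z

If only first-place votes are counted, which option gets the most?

First-place vote totals:
  T: 0
  R: 18
  W: 2
  X: 9
  Z: 0
R has the most first-place votes.

R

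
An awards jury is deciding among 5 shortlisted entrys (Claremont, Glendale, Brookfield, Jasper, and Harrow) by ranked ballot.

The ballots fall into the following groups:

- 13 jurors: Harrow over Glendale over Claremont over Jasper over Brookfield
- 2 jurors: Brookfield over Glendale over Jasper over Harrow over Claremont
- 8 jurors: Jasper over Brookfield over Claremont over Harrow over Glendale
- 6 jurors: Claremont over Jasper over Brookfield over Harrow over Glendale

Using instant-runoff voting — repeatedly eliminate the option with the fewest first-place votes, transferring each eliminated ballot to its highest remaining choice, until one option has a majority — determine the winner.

Round 1: Harrow 13, Jasper 8, Claremont 6, Brookfield 2, Glendale 0. Glendale has the fewest and is eliminated.
Round 2: Harrow 13, Jasper 8, Claremont 6, Brookfield 2. Brookfield has the fewest and is eliminated.
Round 3: Harrow 13, Jasper 10, Claremont 6. Claremont has the fewest and is eliminated.
Round 4: Jasper 16, Harrow 13. Jasper has a majority.

Jasper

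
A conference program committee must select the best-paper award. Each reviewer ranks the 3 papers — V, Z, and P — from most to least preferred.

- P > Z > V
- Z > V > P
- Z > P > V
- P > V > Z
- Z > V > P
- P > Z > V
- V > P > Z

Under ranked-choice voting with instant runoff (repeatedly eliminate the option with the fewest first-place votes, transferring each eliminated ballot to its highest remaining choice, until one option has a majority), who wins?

Round 1: Z 3, P 3, V 1. V has the fewest and is eliminated.
Round 2: P 4, Z 3. P has a majority.

P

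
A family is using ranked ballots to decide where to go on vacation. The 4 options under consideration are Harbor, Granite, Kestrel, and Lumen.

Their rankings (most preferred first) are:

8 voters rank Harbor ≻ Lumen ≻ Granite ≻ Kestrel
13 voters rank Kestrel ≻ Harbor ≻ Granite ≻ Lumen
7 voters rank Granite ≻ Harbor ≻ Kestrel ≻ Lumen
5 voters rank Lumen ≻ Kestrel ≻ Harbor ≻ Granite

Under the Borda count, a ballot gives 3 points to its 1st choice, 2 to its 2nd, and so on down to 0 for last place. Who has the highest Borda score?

Harbor

Borda scores:
  Harbor: 8·3 + 13·2 + 7·2 + 5·1 = 69
  Granite: 8·1 + 13·1 + 7·3 + 5·0 = 42
  Kestrel: 8·0 + 13·3 + 7·1 + 5·2 = 56
  Lumen: 8·2 + 13·0 + 7·0 + 5·3 = 31
Harbor has the highest total.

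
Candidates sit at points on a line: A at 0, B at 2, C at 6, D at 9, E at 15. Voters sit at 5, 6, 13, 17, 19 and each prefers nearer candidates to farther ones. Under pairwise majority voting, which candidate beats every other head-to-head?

With single-peaked preferences on a line, the Condorcet winner is the candidate closest to the median voter.
The median voter (position 13) is closest to E at 15.
Check: E vs D — voters closer to E: 3 of 5.

E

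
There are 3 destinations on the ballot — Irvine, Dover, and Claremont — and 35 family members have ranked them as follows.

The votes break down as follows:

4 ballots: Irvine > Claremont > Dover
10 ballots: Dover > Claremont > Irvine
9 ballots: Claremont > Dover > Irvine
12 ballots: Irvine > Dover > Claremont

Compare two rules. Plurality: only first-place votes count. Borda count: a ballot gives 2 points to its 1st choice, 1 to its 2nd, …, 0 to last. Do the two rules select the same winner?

Plurality first-place counts: Irvine 16, Dover 10, Claremont 9 → Irvine.
Borda totals: Irvine 32, Dover 41, Claremont 32 → Dover.
The two rules disagree: plurality picks Irvine, Borda picks Dover.

No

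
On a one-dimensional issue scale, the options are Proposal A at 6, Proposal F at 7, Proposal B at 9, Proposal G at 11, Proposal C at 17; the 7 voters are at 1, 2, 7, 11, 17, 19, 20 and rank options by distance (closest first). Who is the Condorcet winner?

Proposal G

With single-peaked preferences on a line, the Condorcet winner is the candidate closest to the median voter.
The median voter (position 11) is closest to Proposal G at 11.
Check: Proposal G vs Proposal A — voters closer to Proposal G: 4 of 7.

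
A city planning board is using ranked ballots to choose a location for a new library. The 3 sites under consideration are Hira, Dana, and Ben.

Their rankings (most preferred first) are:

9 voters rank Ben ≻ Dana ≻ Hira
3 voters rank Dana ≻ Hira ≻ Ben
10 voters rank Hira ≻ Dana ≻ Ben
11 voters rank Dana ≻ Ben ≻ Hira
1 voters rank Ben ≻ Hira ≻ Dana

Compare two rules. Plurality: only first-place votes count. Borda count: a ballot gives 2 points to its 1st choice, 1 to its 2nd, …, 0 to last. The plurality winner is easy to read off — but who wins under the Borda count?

Dana

Plurality first-place counts: Hira 10, Dana 14, Ben 10 → Dana.
Borda totals: Hira 24, Dana 47, Ben 31 → Dana.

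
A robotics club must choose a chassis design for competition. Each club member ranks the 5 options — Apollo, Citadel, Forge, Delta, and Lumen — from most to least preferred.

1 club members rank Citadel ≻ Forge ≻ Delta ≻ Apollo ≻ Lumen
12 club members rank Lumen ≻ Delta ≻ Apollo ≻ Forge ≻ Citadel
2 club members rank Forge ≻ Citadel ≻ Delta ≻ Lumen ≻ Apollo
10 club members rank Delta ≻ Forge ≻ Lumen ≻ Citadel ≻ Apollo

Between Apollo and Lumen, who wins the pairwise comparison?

Ballots ranking Apollo above Lumen: 1.
Ballots ranking Lumen above Apollo: 12+2+10 = 24.
Lumen wins the head-to-head, 24–1.

Lumen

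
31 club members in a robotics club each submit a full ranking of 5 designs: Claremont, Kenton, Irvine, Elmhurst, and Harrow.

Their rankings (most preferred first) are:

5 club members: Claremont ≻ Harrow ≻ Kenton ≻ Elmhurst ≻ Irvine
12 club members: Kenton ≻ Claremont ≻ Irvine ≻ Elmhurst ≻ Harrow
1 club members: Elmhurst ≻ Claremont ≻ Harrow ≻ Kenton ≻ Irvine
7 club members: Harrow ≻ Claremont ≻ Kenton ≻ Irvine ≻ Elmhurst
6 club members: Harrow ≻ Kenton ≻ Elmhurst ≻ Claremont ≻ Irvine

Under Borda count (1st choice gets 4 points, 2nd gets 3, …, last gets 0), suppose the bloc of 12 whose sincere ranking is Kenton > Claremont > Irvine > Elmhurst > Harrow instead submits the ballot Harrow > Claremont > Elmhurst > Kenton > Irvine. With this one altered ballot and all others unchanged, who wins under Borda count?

Borda totals with the altered ballot: Claremont 86, Kenton 55, Irvine 7, Elmhurst 45, Harrow 117.
The switch changes the winner from Kenton to Harrow.

Harrow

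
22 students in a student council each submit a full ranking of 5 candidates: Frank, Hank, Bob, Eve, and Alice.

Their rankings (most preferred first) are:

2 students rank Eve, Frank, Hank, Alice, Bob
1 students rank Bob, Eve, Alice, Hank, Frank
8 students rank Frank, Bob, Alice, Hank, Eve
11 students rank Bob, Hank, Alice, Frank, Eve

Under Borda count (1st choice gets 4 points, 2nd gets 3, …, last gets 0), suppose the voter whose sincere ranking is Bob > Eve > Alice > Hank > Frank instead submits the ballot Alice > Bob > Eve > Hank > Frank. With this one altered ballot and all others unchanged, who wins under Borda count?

Bob

Borda totals with the altered ballot: Frank 49, Hank 46, Bob 71, Eve 10, Alice 44.
The winner is unchanged: still Bob.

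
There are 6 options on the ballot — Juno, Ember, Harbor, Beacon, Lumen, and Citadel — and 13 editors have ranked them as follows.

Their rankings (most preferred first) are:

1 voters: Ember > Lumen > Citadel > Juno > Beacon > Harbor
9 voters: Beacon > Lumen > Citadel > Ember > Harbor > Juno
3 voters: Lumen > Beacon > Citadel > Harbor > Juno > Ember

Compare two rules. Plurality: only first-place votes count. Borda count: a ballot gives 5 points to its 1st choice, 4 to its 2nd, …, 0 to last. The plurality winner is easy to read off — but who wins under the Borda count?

Plurality first-place counts: Juno 0, Ember 1, Harbor 0, Beacon 9, Lumen 3, Citadel 0 → Beacon.
Borda totals: Juno 5, Ember 23, Harbor 15, Beacon 58, Lumen 55, Citadel 39 → Beacon.

Beacon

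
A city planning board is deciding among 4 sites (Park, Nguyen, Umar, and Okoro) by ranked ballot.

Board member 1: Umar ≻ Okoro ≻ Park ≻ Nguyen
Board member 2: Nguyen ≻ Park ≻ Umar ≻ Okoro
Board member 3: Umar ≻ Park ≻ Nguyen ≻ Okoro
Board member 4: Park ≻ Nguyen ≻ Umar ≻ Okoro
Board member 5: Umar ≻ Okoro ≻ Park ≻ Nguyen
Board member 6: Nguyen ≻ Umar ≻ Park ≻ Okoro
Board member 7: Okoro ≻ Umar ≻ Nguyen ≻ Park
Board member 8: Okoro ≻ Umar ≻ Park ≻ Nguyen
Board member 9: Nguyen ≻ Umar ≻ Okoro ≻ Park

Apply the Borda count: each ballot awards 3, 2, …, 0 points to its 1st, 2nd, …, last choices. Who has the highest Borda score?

Umar

Borda scores:
  Park: 1 + 2 + 2 + 3 + 1 + 1 + 0 + 1 + 0 = 11
  Nguyen: 0 + 3 + 1 + 2 + 0 + 3 + 1 + 0 + 3 = 13
  Umar: 3 + 1 + 3 + 1 + 3 + 2 + 2 + 2 + 2 = 19
  Okoro: 2 + 0 + 0 + 0 + 2 + 0 + 3 + 3 + 1 = 11
Umar has the highest total.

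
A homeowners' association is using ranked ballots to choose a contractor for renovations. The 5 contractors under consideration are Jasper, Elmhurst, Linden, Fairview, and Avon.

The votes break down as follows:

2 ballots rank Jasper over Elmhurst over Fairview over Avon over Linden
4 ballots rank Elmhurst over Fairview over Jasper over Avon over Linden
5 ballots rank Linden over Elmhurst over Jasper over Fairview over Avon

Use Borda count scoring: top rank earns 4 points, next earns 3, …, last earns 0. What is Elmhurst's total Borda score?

Borda scores:
  Jasper: 2·4 + 4·2 + 5·2 = 26
  Elmhurst: 2·3 + 4·4 + 5·3 = 37
  Linden: 2·0 + 4·0 + 5·4 = 20
  Fairview: 2·2 + 4·3 + 5·1 = 21
  Avon: 2·1 + 4·1 + 5·0 = 6

37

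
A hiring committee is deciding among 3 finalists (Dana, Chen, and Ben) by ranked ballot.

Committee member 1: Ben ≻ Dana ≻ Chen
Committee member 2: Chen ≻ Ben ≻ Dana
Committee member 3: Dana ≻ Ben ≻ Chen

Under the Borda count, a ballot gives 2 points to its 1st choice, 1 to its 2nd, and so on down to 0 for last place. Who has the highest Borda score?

Borda scores:
  Dana: 1 + 0 + 2 = 3
  Chen: 0 + 2 + 0 = 2
  Ben: 2 + 1 + 1 = 4
Ben has the highest total.

Ben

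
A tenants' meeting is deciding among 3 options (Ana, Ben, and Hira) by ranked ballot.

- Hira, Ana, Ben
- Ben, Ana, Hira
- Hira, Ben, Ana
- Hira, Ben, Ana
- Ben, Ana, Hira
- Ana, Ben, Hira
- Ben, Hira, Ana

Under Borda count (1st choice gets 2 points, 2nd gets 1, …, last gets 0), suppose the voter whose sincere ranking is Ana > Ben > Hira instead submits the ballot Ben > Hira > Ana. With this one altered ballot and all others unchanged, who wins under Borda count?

Ben

Borda totals with the altered ballot: Ana 3, Ben 10, Hira 8.
The winner is unchanged: still Ben.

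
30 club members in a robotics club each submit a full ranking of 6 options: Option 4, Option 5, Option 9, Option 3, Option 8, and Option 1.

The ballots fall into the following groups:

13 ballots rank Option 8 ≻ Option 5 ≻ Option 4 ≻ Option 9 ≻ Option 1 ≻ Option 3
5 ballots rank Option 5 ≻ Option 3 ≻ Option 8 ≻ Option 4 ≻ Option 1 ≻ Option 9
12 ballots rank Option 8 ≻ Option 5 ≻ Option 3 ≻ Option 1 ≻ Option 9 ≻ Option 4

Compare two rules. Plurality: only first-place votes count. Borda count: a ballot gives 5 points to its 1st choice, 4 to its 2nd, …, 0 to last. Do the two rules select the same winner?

Yes

Plurality first-place counts: Option 4 0, Option 5 5, Option 9 0, Option 3 0, Option 8 25, Option 1 0 → Option 8.
Borda totals: Option 4 49, Option 5 125, Option 9 38, Option 3 56, Option 8 140, Option 1 42 → Option 8.
The two rules agree on Option 8.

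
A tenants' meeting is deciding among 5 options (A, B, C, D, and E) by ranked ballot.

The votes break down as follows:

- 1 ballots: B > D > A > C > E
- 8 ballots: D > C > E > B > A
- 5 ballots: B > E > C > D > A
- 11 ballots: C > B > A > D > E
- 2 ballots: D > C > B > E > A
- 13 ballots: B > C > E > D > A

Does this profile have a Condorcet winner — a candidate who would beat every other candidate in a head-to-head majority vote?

Yes

Head-to-head results (40 voters total):
A vs B: B wins 40–0.
A vs C: C wins 39–1.
A vs D: D wins 29–11.
A vs E: E wins 28–12.
B vs C: C wins 21–19.
B vs D: B wins 30–10.
B vs E: B wins 32–8.
C vs D: C wins 29–11.
C vs E: C wins 35–5.
D vs E: D wins 22–18.
C beats each rival — A (39–1), B (21–19), D (29–11), E (35–5) — so C is the Condorcet winner.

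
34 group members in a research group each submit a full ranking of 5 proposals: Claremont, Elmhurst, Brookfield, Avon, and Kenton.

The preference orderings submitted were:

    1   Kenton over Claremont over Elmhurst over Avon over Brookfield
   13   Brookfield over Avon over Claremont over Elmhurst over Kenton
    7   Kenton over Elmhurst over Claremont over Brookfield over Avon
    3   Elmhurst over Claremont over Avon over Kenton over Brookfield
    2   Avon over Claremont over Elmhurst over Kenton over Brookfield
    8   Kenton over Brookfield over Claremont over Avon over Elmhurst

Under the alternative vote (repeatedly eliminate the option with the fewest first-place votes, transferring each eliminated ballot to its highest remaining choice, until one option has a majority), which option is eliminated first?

Claremont

Round 1: Kenton 16, Brookfield 13, Elmhurst 3, Avon 2, Claremont 0. Claremont has the fewest and is eliminated.
Round 2: Kenton 16, Brookfield 13, Elmhurst 3, Avon 2. Avon has the fewest and is eliminated.
Round 3: Kenton 16, Brookfield 13, Elmhurst 5. Elmhurst has the fewest and is eliminated.
Round 4: Kenton 21, Brookfield 13. Kenton has a majority.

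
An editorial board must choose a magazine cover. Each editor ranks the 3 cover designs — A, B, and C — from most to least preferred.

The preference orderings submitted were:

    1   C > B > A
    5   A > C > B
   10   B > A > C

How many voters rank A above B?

Ballots ranking A above B: 5.
Ballots ranking B above A: 1+10 = 11.
So 5 of 16 voters prefer A to B.

5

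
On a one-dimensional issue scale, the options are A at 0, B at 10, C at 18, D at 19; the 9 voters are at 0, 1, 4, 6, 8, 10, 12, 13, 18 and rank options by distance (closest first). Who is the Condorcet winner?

With single-peaked preferences on a line, the Condorcet winner is the candidate closest to the median voter.
The median voter (position 8) is closest to B at 10.
Check: B vs D — voters closer to B: 8 of 9.

B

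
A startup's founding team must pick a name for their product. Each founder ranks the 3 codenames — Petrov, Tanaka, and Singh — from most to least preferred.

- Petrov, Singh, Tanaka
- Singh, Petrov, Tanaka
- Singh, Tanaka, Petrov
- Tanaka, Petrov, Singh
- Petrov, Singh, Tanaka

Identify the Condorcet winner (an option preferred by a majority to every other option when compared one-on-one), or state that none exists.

Petrov

Head-to-head results (5 voters total):
Petrov vs Tanaka: Petrov wins 3–2.
Petrov vs Singh: Petrov wins 3–2.
Tanaka vs Singh: Singh wins 4–1.
Petrov beats each rival — Tanaka (3–2), Singh (3–2) — so Petrov is the Condorcet winner.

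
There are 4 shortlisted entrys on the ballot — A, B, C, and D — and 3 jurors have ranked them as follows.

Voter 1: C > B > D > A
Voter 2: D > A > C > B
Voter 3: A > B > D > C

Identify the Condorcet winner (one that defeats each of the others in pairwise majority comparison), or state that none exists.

Head-to-head results (3 voters total):
A vs B: A wins 2–1.
A vs C: A wins 2–1.
A vs D: D wins 2–1.
B vs C: C wins 2–1.
B vs D: B wins 2–1.
C vs D: D wins 2–1.
No candidate beats all others: A beats B beats D beats A, a majority cycle.

None — there is no Condorcet winner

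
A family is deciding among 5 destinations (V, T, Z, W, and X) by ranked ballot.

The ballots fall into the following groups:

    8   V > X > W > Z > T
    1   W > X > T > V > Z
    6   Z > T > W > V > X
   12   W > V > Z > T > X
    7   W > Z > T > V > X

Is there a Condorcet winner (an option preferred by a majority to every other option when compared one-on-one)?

Head-to-head results (34 voters total):
V vs T: V wins 20–14.
V vs Z: V wins 21–13.
V vs W: W wins 26–8.
V vs X: V wins 33–1.
T vs Z: Z wins 33–1.
T vs W: W wins 28–6.
T vs X: T wins 25–9.
Z vs W: W wins 28–6.
Z vs X: Z wins 25–9.
W vs X: W wins 26–8.
W beats each rival — V (26–8), T (28–6), Z (28–6), X (26–8) — so W is the Condorcet winner.

Yes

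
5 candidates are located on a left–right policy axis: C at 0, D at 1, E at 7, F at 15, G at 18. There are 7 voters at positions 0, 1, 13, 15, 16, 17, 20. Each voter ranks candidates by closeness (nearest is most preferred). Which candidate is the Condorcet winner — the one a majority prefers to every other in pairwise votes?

F

With single-peaked preferences on a line, the Condorcet winner is the candidate closest to the median voter.
The median voter (position 15) is closest to F at 15.
Check: F vs E — voters closer to F: 5 of 7.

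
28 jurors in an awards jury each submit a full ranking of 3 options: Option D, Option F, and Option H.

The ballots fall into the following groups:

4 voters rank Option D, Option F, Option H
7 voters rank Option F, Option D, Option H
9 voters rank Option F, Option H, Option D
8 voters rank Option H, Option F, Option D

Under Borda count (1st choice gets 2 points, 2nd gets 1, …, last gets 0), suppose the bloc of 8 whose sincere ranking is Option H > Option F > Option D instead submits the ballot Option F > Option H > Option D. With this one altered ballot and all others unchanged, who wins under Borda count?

Borda totals with the altered ballot: Option D 15, Option F 52, Option H 17.
The winner is unchanged: still Option F.

Option F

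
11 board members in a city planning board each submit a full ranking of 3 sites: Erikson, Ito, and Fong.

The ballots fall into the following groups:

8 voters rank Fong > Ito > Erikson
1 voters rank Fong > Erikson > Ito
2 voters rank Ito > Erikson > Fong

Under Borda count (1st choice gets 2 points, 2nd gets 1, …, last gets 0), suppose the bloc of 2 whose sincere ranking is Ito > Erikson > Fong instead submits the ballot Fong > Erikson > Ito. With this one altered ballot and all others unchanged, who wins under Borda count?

Borda totals with the altered ballot: Erikson 3, Ito 8, Fong 22.
The winner is unchanged: still Fong.

Fong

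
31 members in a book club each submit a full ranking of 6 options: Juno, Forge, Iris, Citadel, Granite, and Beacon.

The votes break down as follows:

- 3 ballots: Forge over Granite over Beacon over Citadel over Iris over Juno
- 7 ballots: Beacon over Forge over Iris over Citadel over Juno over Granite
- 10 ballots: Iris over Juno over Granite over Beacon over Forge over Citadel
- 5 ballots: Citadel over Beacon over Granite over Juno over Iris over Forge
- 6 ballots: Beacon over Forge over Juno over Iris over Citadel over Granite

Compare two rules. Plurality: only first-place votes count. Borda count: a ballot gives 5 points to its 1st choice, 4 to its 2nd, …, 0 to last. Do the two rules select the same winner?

Plurality first-place counts: Juno 0, Forge 3, Iris 10, Citadel 5, Granite 0, Beacon 13 → Beacon.
Borda totals: Juno 75, Forge 77, Iris 91, Citadel 51, Granite 57, Beacon 114 → Beacon.
The two rules agree on Beacon.

Yes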